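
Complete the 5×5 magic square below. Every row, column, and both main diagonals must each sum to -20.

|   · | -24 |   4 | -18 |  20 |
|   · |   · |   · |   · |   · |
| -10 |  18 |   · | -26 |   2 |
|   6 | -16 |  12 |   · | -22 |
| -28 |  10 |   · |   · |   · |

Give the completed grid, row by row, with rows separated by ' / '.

Using row 1: -24 + 4 + (-18) + 20 + ? → (1,1) = -20 − (-18) = -2.
Row 3: -10 + 18 + (-26) + 2 + ? = -20, so (3,3) = -4.
The remaining cell in row 4 is (4,4) = -20 − (-20) = 0.
From column 1, -20 − (-2 + (-10) + 6 + (-28)) gives (2,1) = 14.
Column 2 needs -20; the known cells sum to -12, so (2,2) = -8.
Main diagonal must total -20; the given cells sum to -14, so (5,5) = -6.
From anti-diagonal, -20 − (20 + (-4) + (-16) + (-28)) gives (2,4) = 8.
Column 4: -18 + 8 + (-26) + 0 + ? = -20, so (5,4) = 16.
Column 5 must total -20; the given cells sum to -6, so (2,5) = -14.
Row 2 needs -20; the known cells sum to 0, so (2,3) = -20.
The remaining cell in row 5 is (5,3) = -20 − (-8) = -12.

-2 -24 4 -18 20 / 14 -8 -20 8 -14 / -10 18 -4 -26 2 / 6 -16 12 0 -22 / -28 10 -12 16 -6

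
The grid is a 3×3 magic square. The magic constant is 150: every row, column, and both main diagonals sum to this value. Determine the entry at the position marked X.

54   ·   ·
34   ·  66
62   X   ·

42

Row 2 must total 150; the given cells sum to 100, so (2,2) = 50.
From main diagonal, 150 − (54 + 50) gives (3,3) = 46.
Anti-diagonal must total 150; the given cells sum to 112, so (1,3) = 38.
Row 1 must total 150; the given cells sum to 92, so (1,2) = 58.
The remaining cell in row 3 is (3,2) = 150 − 108 = 42.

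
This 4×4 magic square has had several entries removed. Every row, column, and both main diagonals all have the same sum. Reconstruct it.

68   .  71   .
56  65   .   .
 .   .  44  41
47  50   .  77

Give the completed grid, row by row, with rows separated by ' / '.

Main diagonal is already complete: 68 + 65 + 44 + 77 = 254, so that is the magic constant.
Using row 4: 47 + 50 + 77 + ? → (4,3) = 254 − 174 = 80.
Column 1 needs 254; the known cells sum to 171, so (3,1) = 83.
From column 3, 254 − (71 + 44 + 80) gives (2,3) = 59.
Row 2 needs 254; the known cells sum to 180, so (2,4) = 74.
The remaining cell in row 3 is (3,2) = 254 − 168 = 86.
From column 2, 254 − (65 + 86 + 50) gives (1,2) = 53.
The remaining cell in column 4 is (1,4) = 254 − 192 = 62.

68 53 71 62 / 56 65 59 74 / 83 86 44 41 / 47 50 80 77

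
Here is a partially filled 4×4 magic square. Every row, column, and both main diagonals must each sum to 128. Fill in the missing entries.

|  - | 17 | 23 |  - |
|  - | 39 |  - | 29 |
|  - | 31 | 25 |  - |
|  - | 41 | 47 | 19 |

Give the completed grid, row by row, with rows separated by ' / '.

Using row 4: 41 + 47 + 19 + ? → (4,1) = 128 − 107 = 21.
Using column 3: 23 + 25 + 47 + ? → (2,3) = 128 − 95 = 33.
The remaining cell in main diagonal is (1,1) = 128 − 83 = 45.
Anti-diagonal: 33 + 31 + 21 + ? = 128, so (1,4) = 43.
Row 2 must total 128; the given cells sum to 101, so (2,1) = 27.
From column 1, 128 − (45 + 27 + 21) gives (3,1) = 35.
Using column 4: 43 + 29 + 19 + ? → (3,4) = 128 − 91 = 37.

45 17 23 43 / 27 39 33 29 / 35 31 25 37 / 21 41 47 19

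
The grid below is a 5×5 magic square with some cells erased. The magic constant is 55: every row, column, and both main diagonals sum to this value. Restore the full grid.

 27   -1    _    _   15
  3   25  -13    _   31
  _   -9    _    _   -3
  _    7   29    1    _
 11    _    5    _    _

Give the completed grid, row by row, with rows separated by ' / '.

Row 2 must total 55; the given cells sum to 46, so (2,4) = 9.
The remaining cell in column 2 is (5,2) = 55 − 22 = 33.
Anti-diagonal must total 55; the given cells sum to 42, so (3,3) = 13.
From column 3, 55 − (-13 + 13 + 29 + 5) gives (1,3) = 21.
Using main diagonal: 27 + 25 + 13 + 1 + ? → (5,5) = 55 − 66 = -11.
Row 1 needs 55; the known cells sum to 62, so (1,4) = -7.
Using row 5: 11 + 33 + 5 + (-11) + ? → (5,4) = 55 − 38 = 17.
From column 4, 55 − (-7 + 9 + 1 + 17) gives (3,4) = 35.
Column 5: 15 + 31 + (-3) + (-11) + ? = 55, so (4,5) = 23.
Using row 3: -9 + 13 + 35 + (-3) + ? → (3,1) = 55 − 36 = 19.
Row 4 must total 55; the given cells sum to 60, so (4,1) = -5.

27 -1 21 -7 15 / 3 25 -13 9 31 / 19 -9 13 35 -3 / -5 7 29 1 23 / 11 33 5 17 -11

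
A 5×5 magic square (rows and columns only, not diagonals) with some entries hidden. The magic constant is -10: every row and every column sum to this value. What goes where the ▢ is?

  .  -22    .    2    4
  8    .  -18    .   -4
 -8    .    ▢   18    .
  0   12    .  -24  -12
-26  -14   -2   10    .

6

Using row 4: 0 + 12 + (-24) + (-12) + ? → (4,3) = -10 − (-24) = 14.
From row 5, -10 − (-26 + (-14) + (-2) + 10) gives (5,5) = 22.
The remaining cell in column 1 is (1,1) = -10 − (-26) = 16.
The remaining cell in column 4 is (2,4) = -10 − 6 = -16.
From column 5, -10 − (4 + (-4) + (-12) + 22) gives (3,5) = -20.
The remaining cell in row 1 is (1,3) = -10 − 0 = -10.
Row 2 must total -10; the given cells sum to -30, so (2,2) = 20.
Column 2 must total -10; the given cells sum to -4, so (3,2) = -6.
Column 3: -10 + (-18) + 14 + (-2) + ? = -10, so (3,3) = 6.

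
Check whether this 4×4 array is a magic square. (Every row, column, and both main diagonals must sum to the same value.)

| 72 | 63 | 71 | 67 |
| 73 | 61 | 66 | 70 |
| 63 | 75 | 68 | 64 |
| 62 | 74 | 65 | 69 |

No — row 1 sums to 273 but column 4 sums to 270.

Row 1: 72 + 63 + 71 + 67 = 273.
Row 2: 73 + 61 + 66 + 70 = 270.
Row 3: 63 + 75 + 68 + 64 = 270.
Row 4: 62 + 74 + 65 + 69 = 270.
Column 1: 72 + 73 + 63 + 62 = 270.
Column 2: 63 + 61 + 75 + 74 = 273.
Column 3: 71 + 66 + 68 + 65 = 270.
Column 4: 67 + 70 + 64 + 69 = 270.
Main diagonal: 72 + 61 + 68 + 69 = 270.
Anti-diagonal: 67 + 66 + 75 + 62 = 270.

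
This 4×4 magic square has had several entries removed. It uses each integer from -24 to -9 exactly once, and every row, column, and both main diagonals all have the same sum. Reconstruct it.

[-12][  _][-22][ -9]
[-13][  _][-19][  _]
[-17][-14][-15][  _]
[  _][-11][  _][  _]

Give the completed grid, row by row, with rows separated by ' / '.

-12 -23 -22 -9 / -13 -18 -19 -16 / -17 -14 -15 -20 / -24 -11 -10 -21

The entries are -24 through -9, which sum to -264, so each line sums to -264/4 = -66.
Using row 1: -12 + (-22) + (-9) + ? → (1,2) = -66 − (-43) = -23.
Row 3 must total -66; the given cells sum to -46, so (3,4) = -20.
The remaining cell in column 1 is (4,1) = -66 − (-42) = -24.
From column 2, -66 − (-23 + (-14) + (-11)) gives (2,2) = -18.
From column 3, -66 − (-22 + (-19) + (-15)) gives (4,3) = -10.
Main diagonal: -12 + (-18) + (-15) + ? = -66, so (4,4) = -21.
Row 2 needs -66; the known cells sum to -50, so (2,4) = -16.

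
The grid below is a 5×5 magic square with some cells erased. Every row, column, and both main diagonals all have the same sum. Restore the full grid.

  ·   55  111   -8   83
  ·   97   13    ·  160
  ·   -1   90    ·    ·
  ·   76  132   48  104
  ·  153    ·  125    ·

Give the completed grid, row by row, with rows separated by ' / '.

Column 2 is already complete: 55 + 97 + -1 + 76 + 153 = 380, so that is the magic constant.
Row 1: 55 + 111 + (-8) + 83 + ? = 380, so (1,1) = 139.
Row 4 needs 380; the known cells sum to 360, so (4,1) = 20.
Column 3 must total 380; the given cells sum to 346, so (5,3) = 34.
Main diagonal: 139 + 97 + 90 + 48 + ? = 380, so (5,5) = 6.
From row 5, 380 − (153 + 34 + 125 + 6) gives (5,1) = 62.
Column 5: 83 + 160 + 104 + 6 + ? = 380, so (3,5) = 27.
Using anti-diagonal: 83 + 90 + 76 + 62 + ? → (2,4) = 380 − 311 = 69.
Using row 2: 97 + 13 + 69 + 160 + ? → (2,1) = 380 − 339 = 41.
The remaining cell in column 1 is (3,1) = 380 − 262 = 118.
The remaining cell in column 4 is (3,4) = 380 − 234 = 146.

139 55 111 -8 83 / 41 97 13 69 160 / 118 -1 90 146 27 / 20 76 132 48 104 / 62 153 34 125 6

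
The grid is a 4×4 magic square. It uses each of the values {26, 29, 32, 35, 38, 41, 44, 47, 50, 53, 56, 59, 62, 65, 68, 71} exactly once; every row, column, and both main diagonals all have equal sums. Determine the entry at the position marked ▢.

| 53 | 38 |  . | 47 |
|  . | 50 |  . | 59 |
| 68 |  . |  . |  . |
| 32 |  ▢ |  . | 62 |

The 16 entries sum to 776, so each line sums to 776/4 = 194.
Using row 1: 53 + 38 + 47 + ? → (1,3) = 194 − 138 = 56.
Column 1 needs 194; the known cells sum to 153, so (2,1) = 41.
Column 4 needs 194; the known cells sum to 168, so (3,4) = 26.
Main diagonal must total 194; the given cells sum to 165, so (3,3) = 29.
Row 2: 41 + 50 + 59 + ? = 194, so (2,3) = 44.
Using row 3: 68 + 29 + 26 + ? → (3,2) = 194 − 123 = 71.
Column 2 must total 194; the given cells sum to 159, so (4,2) = 35.

35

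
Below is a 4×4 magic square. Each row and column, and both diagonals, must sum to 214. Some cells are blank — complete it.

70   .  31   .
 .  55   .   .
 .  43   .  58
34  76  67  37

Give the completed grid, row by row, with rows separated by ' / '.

Column 2 needs 214; the known cells sum to 174, so (1,2) = 40.
Main diagonal must total 214; the given cells sum to 162, so (3,3) = 52.
Row 1 needs 214; the known cells sum to 141, so (1,4) = 73.
Using row 3: 43 + 52 + 58 + ? → (3,1) = 214 − 153 = 61.
Using column 1: 70 + 61 + 34 + ? → (2,1) = 214 − 165 = 49.
The remaining cell in column 3 is (2,3) = 214 − 150 = 64.
From column 4, 214 − (73 + 58 + 37) gives (2,4) = 46.

70 40 31 73 / 49 55 64 46 / 61 43 52 58 / 34 76 67 37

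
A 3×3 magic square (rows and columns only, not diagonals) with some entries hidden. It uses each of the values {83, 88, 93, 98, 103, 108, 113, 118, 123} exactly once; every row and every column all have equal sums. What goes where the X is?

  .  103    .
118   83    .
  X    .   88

The 9 entries sum to 927, so each line sums to 927/3 = 309.
The remaining cell in row 2 is (2,3) = 309 − 201 = 108.
Column 2 must total 309; the given cells sum to 186, so (3,2) = 123.
From column 3, 309 − (108 + 88) gives (1,3) = 113.
Row 1 needs 309; the known cells sum to 216, so (1,1) = 93.
Row 3: 123 + 88 + ? = 309, so (3,1) = 98.

98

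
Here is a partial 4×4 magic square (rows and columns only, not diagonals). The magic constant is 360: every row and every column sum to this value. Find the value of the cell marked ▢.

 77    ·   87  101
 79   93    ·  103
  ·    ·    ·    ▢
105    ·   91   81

From row 1, 360 − (77 + 87 + 101) gives (1,2) = 95.
Row 2 must total 360; the given cells sum to 275, so (2,3) = 85.
Using row 4: 105 + 91 + 81 + ? → (4,2) = 360 − 277 = 83.
The remaining cell in column 1 is (3,1) = 360 − 261 = 99.
Column 2: 95 + 93 + 83 + ? = 360, so (3,2) = 89.
Column 3 needs 360; the known cells sum to 263, so (3,3) = 97.
Column 4 needs 360; the known cells sum to 285, so (3,4) = 75.

75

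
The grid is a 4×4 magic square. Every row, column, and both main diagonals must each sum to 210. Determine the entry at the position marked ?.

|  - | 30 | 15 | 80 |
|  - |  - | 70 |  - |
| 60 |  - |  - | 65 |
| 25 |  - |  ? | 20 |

Row 1 needs 210; the known cells sum to 125, so (1,1) = 85.
Column 1 needs 210; the known cells sum to 170, so (2,1) = 40.
Column 4 must total 210; the given cells sum to 165, so (2,4) = 45.
The remaining cell in anti-diagonal is (3,2) = 210 − 175 = 35.
Row 2 needs 210; the known cells sum to 155, so (2,2) = 55.
The remaining cell in row 3 is (3,3) = 210 − 160 = 50.
The remaining cell in column 2 is (4,2) = 210 − 120 = 90.
Column 3: 15 + 70 + 50 + ? = 210, so (4,3) = 75.

75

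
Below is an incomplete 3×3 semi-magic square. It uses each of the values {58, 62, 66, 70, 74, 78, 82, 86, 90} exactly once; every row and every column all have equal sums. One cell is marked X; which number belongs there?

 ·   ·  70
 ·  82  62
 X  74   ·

58

The 9 entries sum to 666, so each line sums to 666/3 = 222.
From row 2, 222 − (82 + 62) gives (2,1) = 78.
Column 2 must total 222; the given cells sum to 156, so (1,2) = 66.
Column 3: 70 + 62 + ? = 222, so (3,3) = 90.
Using row 1: 66 + 70 + ? → (1,1) = 222 − 136 = 86.
The remaining cell in row 3 is (3,1) = 222 − 164 = 58.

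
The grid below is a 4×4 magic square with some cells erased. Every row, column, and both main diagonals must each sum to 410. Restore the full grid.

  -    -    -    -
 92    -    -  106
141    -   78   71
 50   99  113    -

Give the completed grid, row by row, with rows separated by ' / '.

127 134 64 85 / 92 57 155 106 / 141 120 78 71 / 50 99 113 148

Row 3: 141 + 78 + 71 + ? = 410, so (3,2) = 120.
Row 4 needs 410; the known cells sum to 262, so (4,4) = 148.
From column 1, 410 − (92 + 141 + 50) gives (1,1) = 127.
Column 4 must total 410; the given cells sum to 325, so (1,4) = 85.
Main diagonal must total 410; the given cells sum to 353, so (2,2) = 57.
Using anti-diagonal: 85 + 120 + 50 + ? → (2,3) = 410 − 255 = 155.
Column 2 must total 410; the given cells sum to 276, so (1,2) = 134.
Column 3 needs 410; the known cells sum to 346, so (1,3) = 64.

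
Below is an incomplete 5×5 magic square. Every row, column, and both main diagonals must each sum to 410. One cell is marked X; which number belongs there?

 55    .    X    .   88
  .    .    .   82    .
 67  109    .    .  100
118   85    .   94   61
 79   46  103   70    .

From row 4, 410 − (118 + 85 + 94 + 61) gives (4,3) = 52.
From row 5, 410 − (79 + 46 + 103 + 70) gives (5,5) = 112.
Column 1 needs 410; the known cells sum to 319, so (2,1) = 91.
Column 5 must total 410; the given cells sum to 361, so (2,5) = 49.
Anti-diagonal: 88 + 82 + 85 + 79 + ? = 410, so (3,3) = 76.
Row 3: 67 + 109 + 76 + 100 + ? = 410, so (3,4) = 58.
The remaining cell in column 4 is (1,4) = 410 − 304 = 106.
Main diagonal must total 410; the given cells sum to 337, so (2,2) = 73.
Row 2: 91 + 73 + 82 + 49 + ? = 410, so (2,3) = 115.
Column 2 needs 410; the known cells sum to 313, so (1,2) = 97.
Using column 3: 115 + 76 + 52 + 103 + ? → (1,3) = 410 − 346 = 64.

64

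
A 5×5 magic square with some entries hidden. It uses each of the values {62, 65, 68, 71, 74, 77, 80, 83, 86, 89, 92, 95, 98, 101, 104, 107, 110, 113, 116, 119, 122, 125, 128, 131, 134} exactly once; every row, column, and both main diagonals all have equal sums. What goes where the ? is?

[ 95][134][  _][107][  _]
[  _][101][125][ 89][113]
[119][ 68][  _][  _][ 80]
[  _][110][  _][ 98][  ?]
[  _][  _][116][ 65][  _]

The 25 entries sum to 2450, so each line sums to 2450/5 = 490.
From row 2, 490 − (101 + 125 + 89 + 113) gives (2,1) = 62.
Using column 2: 134 + 101 + 68 + 110 + ? → (5,2) = 490 − 413 = 77.
From column 4, 490 − (107 + 89 + 98 + 65) gives (3,4) = 131.
The remaining cell in row 3 is (3,3) = 490 − 398 = 92.
Main diagonal must total 490; the given cells sum to 386, so (5,5) = 104.
Using row 5: 77 + 116 + 65 + 104 + ? → (5,1) = 490 − 362 = 128.
From column 1, 490 − (95 + 62 + 119 + 128) gives (4,1) = 86.
The remaining cell in anti-diagonal is (1,5) = 490 − 419 = 71.
Row 1 must total 490; the given cells sum to 407, so (1,3) = 83.
Column 3 must total 490; the given cells sum to 416, so (4,3) = 74.
Using column 5: 71 + 113 + 80 + 104 + ? → (4,5) = 490 − 368 = 122.

122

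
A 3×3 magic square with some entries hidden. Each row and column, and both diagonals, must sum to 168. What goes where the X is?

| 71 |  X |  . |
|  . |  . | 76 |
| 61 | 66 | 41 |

Column 1 must total 168; the given cells sum to 132, so (2,1) = 36.
From column 3, 168 − (76 + 41) gives (1,3) = 51.
Main diagonal: 71 + 41 + ? = 168, so (2,2) = 56.
The remaining cell in row 1 is (1,2) = 168 − 122 = 46.

46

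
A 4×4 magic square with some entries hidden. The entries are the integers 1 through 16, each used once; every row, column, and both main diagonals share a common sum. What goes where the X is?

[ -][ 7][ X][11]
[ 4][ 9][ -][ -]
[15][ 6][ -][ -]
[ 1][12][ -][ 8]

The entries are 1 through 16, which sum to 136, so each line sums to 136/4 = 34.
The remaining cell in row 4 is (4,3) = 34 − 21 = 13.
Using column 1: 4 + 15 + 1 + ? → (1,1) = 34 − 20 = 14.
Main diagonal: 14 + 9 + 8 + ? = 34, so (3,3) = 3.
From anti-diagonal, 34 − (11 + 6 + 1) gives (2,3) = 16.
Row 1 needs 34; the known cells sum to 32, so (1,3) = 2.

2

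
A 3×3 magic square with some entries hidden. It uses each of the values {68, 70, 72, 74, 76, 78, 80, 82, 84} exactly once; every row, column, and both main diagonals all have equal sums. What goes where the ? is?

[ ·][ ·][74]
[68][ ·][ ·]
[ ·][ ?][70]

The 9 entries sum to 684, so each line sums to 684/3 = 228.
Column 3: 74 + 70 + ? = 228, so (2,3) = 84.
From row 2, 228 − (68 + 84) gives (2,2) = 76.
From main diagonal, 228 − (76 + 70) gives (1,1) = 82.
Anti-diagonal needs 228; the known cells sum to 150, so (3,1) = 78.
Using row 1: 82 + 74 + ? → (1,2) = 228 − 156 = 72.
Row 3 needs 228; the known cells sum to 148, so (3,2) = 80.

80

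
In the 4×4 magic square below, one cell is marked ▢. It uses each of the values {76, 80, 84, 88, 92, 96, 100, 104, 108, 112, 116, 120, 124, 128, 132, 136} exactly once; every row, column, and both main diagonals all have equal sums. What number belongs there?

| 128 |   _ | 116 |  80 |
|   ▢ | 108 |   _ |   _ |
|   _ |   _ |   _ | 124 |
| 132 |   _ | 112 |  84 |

The 16 entries sum to 1696, so each line sums to 1696/4 = 424.
Row 1: 128 + 116 + 80 + ? = 424, so (1,2) = 100.
Row 4: 132 + 112 + 84 + ? = 424, so (4,2) = 96.
From column 2, 424 − (100 + 108 + 96) gives (3,2) = 120.
From column 4, 424 − (80 + 124 + 84) gives (2,4) = 136.
From main diagonal, 424 − (128 + 108 + 84) gives (3,3) = 104.
The remaining cell in anti-diagonal is (2,3) = 424 − 332 = 92.
From row 2, 424 − (108 + 92 + 136) gives (2,1) = 88.

88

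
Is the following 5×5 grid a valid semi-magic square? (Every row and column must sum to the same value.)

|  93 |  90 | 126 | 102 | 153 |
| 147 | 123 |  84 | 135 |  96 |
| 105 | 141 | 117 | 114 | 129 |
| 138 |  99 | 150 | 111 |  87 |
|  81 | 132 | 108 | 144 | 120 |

No — row 1 sums to 564 but column 4 sums to 606.

Row 1: 93 + 90 + 126 + 102 + 153 = 564.
Row 2: 147 + 123 + 84 + 135 + 96 = 585.
Row 3: 105 + 141 + 117 + 114 + 129 = 606.
Row 4: 138 + 99 + 150 + 111 + 87 = 585.
Row 5: 81 + 132 + 108 + 144 + 120 = 585.
Column 1: 93 + 147 + 105 + 138 + 81 = 564.
Column 2: 90 + 123 + 141 + 99 + 132 = 585.
Column 3: 126 + 84 + 117 + 150 + 108 = 585.
Column 4: 102 + 135 + 114 + 111 + 144 = 606.
Column 5: 153 + 96 + 129 + 87 + 120 = 585.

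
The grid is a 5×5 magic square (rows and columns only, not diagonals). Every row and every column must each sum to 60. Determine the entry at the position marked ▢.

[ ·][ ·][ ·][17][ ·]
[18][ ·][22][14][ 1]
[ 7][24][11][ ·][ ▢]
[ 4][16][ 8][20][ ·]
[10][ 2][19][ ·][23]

15

Row 2 needs 60; the known cells sum to 55, so (2,2) = 5.
The remaining cell in row 4 is (4,5) = 60 − 48 = 12.
Row 5 must total 60; the given cells sum to 54, so (5,4) = 6.
From column 1, 60 − (18 + 7 + 4 + 10) gives (1,1) = 21.
Column 2: 5 + 24 + 16 + 2 + ? = 60, so (1,2) = 13.
Column 3 needs 60; the known cells sum to 60, so (1,3) = 0.
From column 4, 60 − (17 + 14 + 20 + 6) gives (3,4) = 3.
The remaining cell in row 1 is (1,5) = 60 − 51 = 9.
Row 3 must total 60; the given cells sum to 45, so (3,5) = 15.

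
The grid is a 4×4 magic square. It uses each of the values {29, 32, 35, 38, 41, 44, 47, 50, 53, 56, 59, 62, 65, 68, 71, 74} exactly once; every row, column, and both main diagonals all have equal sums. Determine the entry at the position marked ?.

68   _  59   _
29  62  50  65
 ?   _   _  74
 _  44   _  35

The 16 entries sum to 824, so each line sums to 824/4 = 206.
The remaining cell in column 4 is (1,4) = 206 − 174 = 32.
From main diagonal, 206 − (68 + 62 + 35) gives (3,3) = 41.
Using row 1: 68 + 59 + 32 + ? → (1,2) = 206 − 159 = 47.
Column 2: 47 + 62 + 44 + ? = 206, so (3,2) = 53.
Column 3 must total 206; the given cells sum to 150, so (4,3) = 56.
The remaining cell in anti-diagonal is (4,1) = 206 − 135 = 71.
Using row 3: 53 + 41 + 74 + ? → (3,1) = 206 − 168 = 38.

38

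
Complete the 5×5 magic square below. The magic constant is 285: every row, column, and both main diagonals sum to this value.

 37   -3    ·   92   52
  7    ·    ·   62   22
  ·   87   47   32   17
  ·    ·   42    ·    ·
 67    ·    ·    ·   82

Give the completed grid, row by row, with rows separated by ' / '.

Using row 1: 37 + (-3) + 92 + 52 + ? → (1,3) = 285 − 178 = 107.
Row 3: 87 + 47 + 32 + 17 + ? = 285, so (3,1) = 102.
Column 1 must total 285; the given cells sum to 213, so (4,1) = 72.
Column 5: 52 + 22 + 17 + 82 + ? = 285, so (4,5) = 112.
Using anti-diagonal: 52 + 62 + 47 + 67 + ? → (4,2) = 285 − 228 = 57.
Row 4: 72 + 57 + 42 + 112 + ? = 285, so (4,4) = 2.
Column 4 needs 285; the known cells sum to 188, so (5,4) = 97.
From main diagonal, 285 − (37 + 47 + 2 + 82) gives (2,2) = 117.
Row 2 must total 285; the given cells sum to 208, so (2,3) = 77.
The remaining cell in column 2 is (5,2) = 285 − 258 = 27.
Column 3 needs 285; the known cells sum to 273, so (5,3) = 12.

37 -3 107 92 52 / 7 117 77 62 22 / 102 87 47 32 17 / 72 57 42 2 112 / 67 27 12 97 82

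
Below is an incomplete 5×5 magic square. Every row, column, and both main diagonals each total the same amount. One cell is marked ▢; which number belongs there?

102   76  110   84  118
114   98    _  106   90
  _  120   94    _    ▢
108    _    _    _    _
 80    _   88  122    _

Row 1 is complete and sums to 490; that is the magic constant.
From row 2, 490 − (114 + 98 + 106 + 90) gives (2,3) = 82.
The remaining cell in column 1 is (3,1) = 490 − 404 = 86.
Column 3 needs 490; the known cells sum to 374, so (4,3) = 116.
Anti-diagonal needs 490; the known cells sum to 398, so (4,2) = 92.
From column 2, 490 − (76 + 98 + 120 + 92) gives (5,2) = 104.
Row 5 needs 490; the known cells sum to 394, so (5,5) = 96.
Using main diagonal: 102 + 98 + 94 + 96 + ? → (4,4) = 490 − 390 = 100.
Row 4: 108 + 92 + 116 + 100 + ? = 490, so (4,5) = 74.
From column 4, 490 − (84 + 106 + 100 + 122) gives (3,4) = 78.
Column 5: 118 + 90 + 74 + 96 + ? = 490, so (3,5) = 112.

112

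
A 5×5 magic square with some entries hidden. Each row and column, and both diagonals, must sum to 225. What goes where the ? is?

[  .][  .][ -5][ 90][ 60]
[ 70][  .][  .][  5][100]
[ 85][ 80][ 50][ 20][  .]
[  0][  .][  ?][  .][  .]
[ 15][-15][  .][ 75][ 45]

The remaining cell in row 3 is (3,5) = 225 − 235 = -10.
Row 5: 15 + (-15) + 75 + 45 + ? = 225, so (5,3) = 105.
Column 1: 70 + 85 + 0 + 15 + ? = 225, so (1,1) = 55.
Column 4 must total 225; the given cells sum to 190, so (4,4) = 35.
Column 5: 60 + 100 + (-10) + 45 + ? = 225, so (4,5) = 30.
Using main diagonal: 55 + 50 + 35 + 45 + ? → (2,2) = 225 − 185 = 40.
From anti-diagonal, 225 − (60 + 5 + 50 + 15) gives (4,2) = 95.
The remaining cell in row 1 is (1,2) = 225 − 200 = 25.
The remaining cell in row 2 is (2,3) = 225 − 215 = 10.
Row 4: 0 + 95 + 35 + 30 + ? = 225, so (4,3) = 65.

65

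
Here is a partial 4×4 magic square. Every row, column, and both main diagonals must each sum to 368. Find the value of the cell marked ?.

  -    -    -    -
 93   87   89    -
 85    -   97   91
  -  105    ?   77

Using row 2: 93 + 87 + 89 + ? → (2,4) = 368 − 269 = 99.
From row 3, 368 − (85 + 97 + 91) gives (3,2) = 95.
Column 2: 87 + 95 + 105 + ? = 368, so (1,2) = 81.
Column 4: 99 + 91 + 77 + ? = 368, so (1,4) = 101.
Using main diagonal: 87 + 97 + 77 + ? → (1,1) = 368 − 261 = 107.
The remaining cell in anti-diagonal is (4,1) = 368 − 285 = 83.
From row 1, 368 − (107 + 81 + 101) gives (1,3) = 79.
Row 4 must total 368; the given cells sum to 265, so (4,3) = 103.

103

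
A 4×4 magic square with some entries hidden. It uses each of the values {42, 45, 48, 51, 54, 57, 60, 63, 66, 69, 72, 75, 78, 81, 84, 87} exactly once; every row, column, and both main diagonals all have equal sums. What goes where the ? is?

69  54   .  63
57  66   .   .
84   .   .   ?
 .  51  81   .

The 16 entries sum to 1032, so each line sums to 1032/4 = 258.
The remaining cell in row 1 is (1,3) = 258 − 186 = 72.
Using column 1: 69 + 57 + 84 + ? → (4,1) = 258 − 210 = 48.
From column 2, 258 − (54 + 66 + 51) gives (3,2) = 87.
Anti-diagonal: 63 + 87 + 48 + ? = 258, so (2,3) = 60.
Using row 2: 57 + 66 + 60 + ? → (2,4) = 258 − 183 = 75.
Using row 4: 48 + 51 + 81 + ? → (4,4) = 258 − 180 = 78.
The remaining cell in column 3 is (3,3) = 258 − 213 = 45.
Using column 4: 63 + 75 + 78 + ? → (3,4) = 258 − 216 = 42.

42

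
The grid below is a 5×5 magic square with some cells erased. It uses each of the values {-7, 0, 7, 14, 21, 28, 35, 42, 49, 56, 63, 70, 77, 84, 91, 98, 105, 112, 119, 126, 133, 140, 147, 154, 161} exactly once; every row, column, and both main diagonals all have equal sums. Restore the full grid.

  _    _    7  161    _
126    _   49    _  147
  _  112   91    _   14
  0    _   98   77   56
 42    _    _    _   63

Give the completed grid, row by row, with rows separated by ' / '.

84 28 7 161 105 / 126 70 49 -7 147 / 133 112 91 35 14 / 0 154 98 77 56 / 42 21 140 119 63

The 25 entries sum to 1925, so each line sums to 1925/5 = 385.
Row 4 must total 385; the given cells sum to 231, so (4,2) = 154.
The remaining cell in column 3 is (5,3) = 385 − 245 = 140.
From column 5, 385 − (147 + 14 + 56 + 63) gives (1,5) = 105.
Using anti-diagonal: 105 + 91 + 154 + 42 + ? → (2,4) = 385 − 392 = -7.
Row 2: 126 + 49 + (-7) + 147 + ? = 385, so (2,2) = 70.
Main diagonal: 70 + 91 + 77 + 63 + ? = 385, so (1,1) = 84.
Using row 1: 84 + 7 + 161 + 105 + ? → (1,2) = 385 − 357 = 28.
From column 1, 385 − (84 + 126 + 0 + 42) gives (3,1) = 133.
Column 2 must total 385; the given cells sum to 364, so (5,2) = 21.
The remaining cell in row 3 is (3,4) = 385 − 350 = 35.
The remaining cell in row 5 is (5,4) = 385 − 266 = 119.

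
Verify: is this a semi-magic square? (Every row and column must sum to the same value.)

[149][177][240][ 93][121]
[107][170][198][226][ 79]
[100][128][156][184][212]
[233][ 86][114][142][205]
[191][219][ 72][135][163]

Row 1: 149 + 177 + 240 + 93 + 121 = 780.
Row 2: 107 + 170 + 198 + 226 + 79 = 780.
Row 3: 100 + 128 + 156 + 184 + 212 = 780.
Row 4: 233 + 86 + 114 + 142 + 205 = 780.
Row 5: 191 + 219 + 72 + 135 + 163 = 780.
Column 1: 149 + 107 + 100 + 233 + 191 = 780.
Column 2: 177 + 170 + 128 + 86 + 219 = 780.
Column 3: 240 + 198 + 156 + 114 + 72 = 780.
Column 4: 93 + 226 + 184 + 142 + 135 = 780.
Column 5: 121 + 79 + 212 + 205 + 163 = 780.
All lines sum to 780.

Yes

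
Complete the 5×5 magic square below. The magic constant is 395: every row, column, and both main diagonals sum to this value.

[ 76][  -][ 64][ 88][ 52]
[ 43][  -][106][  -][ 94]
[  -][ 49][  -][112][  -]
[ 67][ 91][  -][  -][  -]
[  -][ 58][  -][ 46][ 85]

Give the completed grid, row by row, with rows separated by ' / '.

Using row 1: 76 + 64 + 88 + 52 + ? → (1,2) = 395 − 280 = 115.
From column 2, 395 − (115 + 49 + 91 + 58) gives (2,2) = 82.
Row 2 needs 395; the known cells sum to 325, so (2,4) = 70.
The remaining cell in column 4 is (4,4) = 395 − 316 = 79.
The remaining cell in main diagonal is (3,3) = 395 − 322 = 73.
Anti-diagonal needs 395; the known cells sum to 286, so (5,1) = 109.
The remaining cell in row 5 is (5,3) = 395 − 298 = 97.
From column 1, 395 − (76 + 43 + 67 + 109) gives (3,1) = 100.
Using column 3: 64 + 106 + 73 + 97 + ? → (4,3) = 395 − 340 = 55.
The remaining cell in row 3 is (3,5) = 395 − 334 = 61.
Using row 4: 67 + 91 + 55 + 79 + ? → (4,5) = 395 − 292 = 103.

76 115 64 88 52 / 43 82 106 70 94 / 100 49 73 112 61 / 67 91 55 79 103 / 109 58 97 46 85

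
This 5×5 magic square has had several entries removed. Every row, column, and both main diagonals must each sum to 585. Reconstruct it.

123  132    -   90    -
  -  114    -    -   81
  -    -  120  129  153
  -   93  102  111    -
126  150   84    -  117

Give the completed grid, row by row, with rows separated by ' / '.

The remaining cell in row 5 is (5,4) = 585 − 477 = 108.
The remaining cell in column 2 is (3,2) = 585 − 489 = 96.
Column 4: 90 + 129 + 111 + 108 + ? = 585, so (2,4) = 147.
Anti-diagonal must total 585; the given cells sum to 486, so (1,5) = 99.
Row 1 must total 585; the given cells sum to 444, so (1,3) = 141.
Row 3: 96 + 120 + 129 + 153 + ? = 585, so (3,1) = 87.
Using column 3: 141 + 120 + 102 + 84 + ? → (2,3) = 585 − 447 = 138.
Using column 5: 99 + 81 + 153 + 117 + ? → (4,5) = 585 − 450 = 135.
From row 2, 585 − (114 + 138 + 147 + 81) gives (2,1) = 105.
Row 4 needs 585; the known cells sum to 441, so (4,1) = 144.

123 132 141 90 99 / 105 114 138 147 81 / 87 96 120 129 153 / 144 93 102 111 135 / 126 150 84 108 117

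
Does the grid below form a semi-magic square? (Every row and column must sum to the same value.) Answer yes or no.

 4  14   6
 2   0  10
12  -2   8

No — row 3 sums to 18 but row 2 sums to 12.

Row 1: 4 + 14 + 6 = 24.
Row 2: 2 + 0 + 10 = 12.
Row 3: 12 + (-2) + 8 = 18.
Column 1: 4 + 2 + 12 = 18.
Column 2: 14 + 0 + (-2) = 12.
Column 3: 6 + 10 + 8 = 24.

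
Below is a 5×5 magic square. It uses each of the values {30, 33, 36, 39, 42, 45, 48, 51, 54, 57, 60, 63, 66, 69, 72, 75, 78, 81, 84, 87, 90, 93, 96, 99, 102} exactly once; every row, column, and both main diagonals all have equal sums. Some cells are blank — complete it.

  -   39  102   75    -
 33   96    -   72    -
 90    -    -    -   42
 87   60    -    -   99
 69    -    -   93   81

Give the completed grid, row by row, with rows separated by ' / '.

The 25 entries sum to 1650, so each line sums to 1650/5 = 330.
Column 1 needs 330; the known cells sum to 279, so (1,1) = 51.
From row 1, 330 − (51 + 39 + 102 + 75) gives (1,5) = 63.
Using column 5: 63 + 42 + 99 + 81 + ? → (2,5) = 330 − 285 = 45.
Anti-diagonal needs 330; the known cells sum to 264, so (3,3) = 66.
Using row 2: 33 + 96 + 72 + 45 + ? → (2,3) = 330 − 246 = 84.
Main diagonal: 51 + 96 + 66 + 81 + ? = 330, so (4,4) = 36.
Using row 4: 87 + 60 + 36 + 99 + ? → (4,3) = 330 − 282 = 48.
Column 3: 102 + 84 + 66 + 48 + ? = 330, so (5,3) = 30.
Using column 4: 75 + 72 + 36 + 93 + ? → (3,4) = 330 − 276 = 54.
From row 3, 330 − (90 + 66 + 54 + 42) gives (3,2) = 78.
Row 5 needs 330; the known cells sum to 273, so (5,2) = 57.

51 39 102 75 63 / 33 96 84 72 45 / 90 78 66 54 42 / 87 60 48 36 99 / 69 57 30 93 81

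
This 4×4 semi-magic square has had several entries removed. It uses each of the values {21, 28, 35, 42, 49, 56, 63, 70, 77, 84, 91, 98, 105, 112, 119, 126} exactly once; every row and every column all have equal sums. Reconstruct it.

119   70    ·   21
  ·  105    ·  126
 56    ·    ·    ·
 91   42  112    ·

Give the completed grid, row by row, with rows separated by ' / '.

119 70 84 21 / 28 105 35 126 / 56 77 63 98 / 91 42 112 49

The 16 entries sum to 1176, so each line sums to 1176/4 = 294.
Row 1: 119 + 70 + 21 + ? = 294, so (1,3) = 84.
Row 4 must total 294; the given cells sum to 245, so (4,4) = 49.
From column 1, 294 − (119 + 56 + 91) gives (2,1) = 28.
Using column 2: 70 + 105 + 42 + ? → (3,2) = 294 − 217 = 77.
The remaining cell in column 4 is (3,4) = 294 − 196 = 98.
Row 2 must total 294; the given cells sum to 259, so (2,3) = 35.
Row 3 needs 294; the known cells sum to 231, so (3,3) = 63.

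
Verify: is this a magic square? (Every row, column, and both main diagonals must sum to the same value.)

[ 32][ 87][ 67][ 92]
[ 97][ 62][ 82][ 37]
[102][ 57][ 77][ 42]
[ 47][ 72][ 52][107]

Yes

Row 1: 32 + 87 + 67 + 92 = 278.
Row 2: 97 + 62 + 82 + 37 = 278.
Row 3: 102 + 57 + 77 + 42 = 278.
Row 4: 47 + 72 + 52 + 107 = 278.
Column 1: 32 + 97 + 102 + 47 = 278.
Column 2: 87 + 62 + 57 + 72 = 278.
Column 3: 67 + 82 + 77 + 52 = 278.
Column 4: 92 + 37 + 42 + 107 = 278.
Main diagonal: 32 + 62 + 77 + 107 = 278.
Anti-diagonal: 92 + 82 + 57 + 47 = 278.
All lines sum to 278.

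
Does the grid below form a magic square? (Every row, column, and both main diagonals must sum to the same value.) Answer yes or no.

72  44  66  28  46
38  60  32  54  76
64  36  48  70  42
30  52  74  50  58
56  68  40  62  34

No — column 5 sums to 256 but row 2 sums to 260.

Row 1: 72 + 44 + 66 + 28 + 46 = 256.
Row 2: 38 + 60 + 32 + 54 + 76 = 260.
Row 3: 64 + 36 + 48 + 70 + 42 = 260.
Row 4: 30 + 52 + 74 + 50 + 58 = 264.
Row 5: 56 + 68 + 40 + 62 + 34 = 260.
Column 1: 72 + 38 + 64 + 30 + 56 = 260.
Column 2: 44 + 60 + 36 + 52 + 68 = 260.
Column 3: 66 + 32 + 48 + 74 + 40 = 260.
Column 4: 28 + 54 + 70 + 50 + 62 = 264.
Column 5: 46 + 76 + 42 + 58 + 34 = 256.
Main diagonal: 72 + 60 + 48 + 50 + 34 = 264.
Anti-diagonal: 46 + 54 + 48 + 52 + 56 = 256.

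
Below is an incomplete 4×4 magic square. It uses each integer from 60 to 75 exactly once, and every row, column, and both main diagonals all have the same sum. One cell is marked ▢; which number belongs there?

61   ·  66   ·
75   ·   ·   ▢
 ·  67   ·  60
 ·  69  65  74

The entries are 60 through 75, which sum to 1080, so each line sums to 1080/4 = 270.
The remaining cell in row 4 is (4,1) = 270 − 208 = 62.
From column 1, 270 − (61 + 75 + 62) gives (3,1) = 72.
Row 3 needs 270; the known cells sum to 199, so (3,3) = 71.
Column 3 must total 270; the given cells sum to 202, so (2,3) = 68.
From main diagonal, 270 − (61 + 71 + 74) gives (2,2) = 64.
Using anti-diagonal: 68 + 67 + 62 + ? → (1,4) = 270 − 197 = 73.
Row 1 needs 270; the known cells sum to 200, so (1,2) = 70.
From row 2, 270 − (75 + 64 + 68) gives (2,4) = 63.

63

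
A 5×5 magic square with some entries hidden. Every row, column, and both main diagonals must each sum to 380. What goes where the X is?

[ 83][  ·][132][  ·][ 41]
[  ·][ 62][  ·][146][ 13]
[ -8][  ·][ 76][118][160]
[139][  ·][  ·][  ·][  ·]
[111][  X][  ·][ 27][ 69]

153

From row 3, 380 − (-8 + 76 + 118 + 160) gives (3,2) = 34.
Column 1: 83 + (-8) + 139 + 111 + ? = 380, so (2,1) = 55.
Column 5 must total 380; the given cells sum to 283, so (4,5) = 97.
The remaining cell in main diagonal is (4,4) = 380 − 290 = 90.
Using anti-diagonal: 41 + 146 + 76 + 111 + ? → (4,2) = 380 − 374 = 6.
The remaining cell in row 2 is (2,3) = 380 − 276 = 104.
Row 4: 139 + 6 + 90 + 97 + ? = 380, so (4,3) = 48.
Column 3 must total 380; the given cells sum to 360, so (5,3) = 20.
Column 4 needs 380; the known cells sum to 381, so (1,4) = -1.
Row 1 needs 380; the known cells sum to 255, so (1,2) = 125.
Using row 5: 111 + 20 + 27 + 69 + ? → (5,2) = 380 − 227 = 153.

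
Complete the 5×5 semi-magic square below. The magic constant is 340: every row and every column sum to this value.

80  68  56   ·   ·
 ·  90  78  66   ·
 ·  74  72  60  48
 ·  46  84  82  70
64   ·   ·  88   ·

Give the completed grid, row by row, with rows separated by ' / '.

Row 3 must total 340; the given cells sum to 254, so (3,1) = 86.
Row 4 must total 340; the given cells sum to 282, so (4,1) = 58.
Column 1 must total 340; the given cells sum to 288, so (2,1) = 52.
Column 2: 68 + 90 + 74 + 46 + ? = 340, so (5,2) = 62.
From column 3, 340 − (56 + 78 + 72 + 84) gives (5,3) = 50.
Column 4: 66 + 60 + 82 + 88 + ? = 340, so (1,4) = 44.
The remaining cell in row 1 is (1,5) = 340 − 248 = 92.
Row 2: 52 + 90 + 78 + 66 + ? = 340, so (2,5) = 54.
From row 5, 340 − (64 + 62 + 50 + 88) gives (5,5) = 76.

80 68 56 44 92 / 52 90 78 66 54 / 86 74 72 60 48 / 58 46 84 82 70 / 64 62 50 88 76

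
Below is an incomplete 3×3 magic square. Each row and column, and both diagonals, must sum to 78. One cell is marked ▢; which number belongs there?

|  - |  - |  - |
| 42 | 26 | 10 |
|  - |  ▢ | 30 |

Column 3 needs 78; the known cells sum to 40, so (1,3) = 38.
The remaining cell in main diagonal is (1,1) = 78 − 56 = 22.
The remaining cell in anti-diagonal is (3,1) = 78 − 64 = 14.
Row 1 needs 78; the known cells sum to 60, so (1,2) = 18.
Row 3: 14 + 30 + ? = 78, so (3,2) = 34.

34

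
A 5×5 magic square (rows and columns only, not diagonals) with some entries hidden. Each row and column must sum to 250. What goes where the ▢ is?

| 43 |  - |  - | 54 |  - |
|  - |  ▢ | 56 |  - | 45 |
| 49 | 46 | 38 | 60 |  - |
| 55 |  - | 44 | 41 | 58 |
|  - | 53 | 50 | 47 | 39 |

Row 3 must total 250; the given cells sum to 193, so (3,5) = 57.
Using row 4: 55 + 44 + 41 + 58 + ? → (4,2) = 250 − 198 = 52.
Row 5: 53 + 50 + 47 + 39 + ? = 250, so (5,1) = 61.
Column 1 must total 250; the given cells sum to 208, so (2,1) = 42.
The remaining cell in column 3 is (1,3) = 250 − 188 = 62.
The remaining cell in column 4 is (2,4) = 250 − 202 = 48.
Column 5 must total 250; the given cells sum to 199, so (1,5) = 51.
Row 1 needs 250; the known cells sum to 210, so (1,2) = 40.
Row 2 must total 250; the given cells sum to 191, so (2,2) = 59.

59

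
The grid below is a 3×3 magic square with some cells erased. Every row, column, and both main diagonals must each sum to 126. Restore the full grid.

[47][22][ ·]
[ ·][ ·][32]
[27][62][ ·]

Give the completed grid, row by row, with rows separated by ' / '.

Row 1 must total 126; the given cells sum to 69, so (1,3) = 57.
Row 3 needs 126; the known cells sum to 89, so (3,3) = 37.
The remaining cell in column 1 is (2,1) = 126 − 74 = 52.
Column 2 needs 126; the known cells sum to 84, so (2,2) = 42.

47 22 57 / 52 42 32 / 27 62 37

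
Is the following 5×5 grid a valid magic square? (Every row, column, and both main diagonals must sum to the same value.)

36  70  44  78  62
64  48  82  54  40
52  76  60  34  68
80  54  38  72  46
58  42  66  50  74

No — column 5 sums to 290 but row 2 sums to 288.

Row 1: 36 + 70 + 44 + 78 + 62 = 290.
Row 2: 64 + 48 + 82 + 54 + 40 = 288.
Row 3: 52 + 76 + 60 + 34 + 68 = 290.
Row 4: 80 + 54 + 38 + 72 + 46 = 290.
Row 5: 58 + 42 + 66 + 50 + 74 = 290.
Column 1: 36 + 64 + 52 + 80 + 58 = 290.
Column 2: 70 + 48 + 76 + 54 + 42 = 290.
Column 3: 44 + 82 + 60 + 38 + 66 = 290.
Column 4: 78 + 54 + 34 + 72 + 50 = 288.
Column 5: 62 + 40 + 68 + 46 + 74 = 290.
Main diagonal: 36 + 48 + 60 + 72 + 74 = 290.
Anti-diagonal: 62 + 54 + 60 + 54 + 58 = 288.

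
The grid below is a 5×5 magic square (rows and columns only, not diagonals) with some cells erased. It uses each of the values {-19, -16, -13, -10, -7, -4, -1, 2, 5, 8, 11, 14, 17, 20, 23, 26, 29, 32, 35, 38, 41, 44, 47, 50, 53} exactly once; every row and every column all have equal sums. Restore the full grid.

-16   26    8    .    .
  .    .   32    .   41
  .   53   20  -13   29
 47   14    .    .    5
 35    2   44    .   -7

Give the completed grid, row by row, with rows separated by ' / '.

-16 26 8 50 17 / 23 -10 32 -1 41 / -4 53 20 -13 29 / 47 14 -19 38 5 / 35 2 44 11 -7

The 25 entries sum to 425, so each line sums to 425/5 = 85.
The remaining cell in row 3 is (3,1) = 85 − 89 = -4.
Row 5 must total 85; the given cells sum to 74, so (5,4) = 11.
Using column 1: -16 + (-4) + 47 + 35 + ? → (2,1) = 85 − 62 = 23.
Using column 2: 26 + 53 + 14 + 2 + ? → (2,2) = 85 − 95 = -10.
From column 3, 85 − (8 + 32 + 20 + 44) gives (4,3) = -19.
Column 5 needs 85; the known cells sum to 68, so (1,5) = 17.
Row 1: -16 + 26 + 8 + 17 + ? = 85, so (1,4) = 50.
Using row 2: 23 + (-10) + 32 + 41 + ? → (2,4) = 85 − 86 = -1.
Row 4 needs 85; the known cells sum to 47, so (4,4) = 38.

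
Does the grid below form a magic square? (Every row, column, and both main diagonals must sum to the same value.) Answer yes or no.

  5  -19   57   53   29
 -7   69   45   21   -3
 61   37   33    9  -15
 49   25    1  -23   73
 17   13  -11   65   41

Row 1: 5 + (-19) + 57 + 53 + 29 = 125.
Row 2: -7 + 69 + 45 + 21 + (-3) = 125.
Row 3: 61 + 37 + 33 + 9 + (-15) = 125.
Row 4: 49 + 25 + 1 + (-23) + 73 = 125.
Row 5: 17 + 13 + (-11) + 65 + 41 = 125.
Column 1: 5 + (-7) + 61 + 49 + 17 = 125.
Column 2: -19 + 69 + 37 + 25 + 13 = 125.
Column 3: 57 + 45 + 33 + 1 + (-11) = 125.
Column 4: 53 + 21 + 9 + (-23) + 65 = 125.
Column 5: 29 + (-3) + (-15) + 73 + 41 = 125.
Main diagonal: 5 + 69 + 33 + (-23) + 41 = 125.
Anti-diagonal: 29 + 21 + 33 + 25 + 17 = 125.
All lines sum to 125.

Yes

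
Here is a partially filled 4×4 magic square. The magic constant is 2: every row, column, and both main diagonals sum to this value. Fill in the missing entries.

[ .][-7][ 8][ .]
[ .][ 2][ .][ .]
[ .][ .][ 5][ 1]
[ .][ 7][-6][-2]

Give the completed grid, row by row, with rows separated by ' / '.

From row 4, 2 − (7 + (-6) + (-2)) gives (4,1) = 3.
Using column 2: -7 + 2 + 7 + ? → (3,2) = 2 − 2 = 0.
From column 3, 2 − (8 + 5 + (-6)) gives (2,3) = -5.
Main diagonal needs 2; the known cells sum to 5, so (1,1) = -3.
Using anti-diagonal: -5 + 0 + 3 + ? → (1,4) = 2 − (-2) = 4.
From row 3, 2 − (0 + 5 + 1) gives (3,1) = -4.
Column 1 must total 2; the given cells sum to -4, so (2,1) = 6.
The remaining cell in column 4 is (2,4) = 2 − 3 = -1.

-3 -7 8 4 / 6 2 -5 -1 / -4 0 5 1 / 3 7 -6 -2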